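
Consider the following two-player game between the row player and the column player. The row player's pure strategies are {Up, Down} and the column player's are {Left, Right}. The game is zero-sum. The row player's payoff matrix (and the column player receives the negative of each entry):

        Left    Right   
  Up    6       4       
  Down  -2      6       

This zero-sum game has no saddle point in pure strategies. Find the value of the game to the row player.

The row player's indifference between Up and Down determines the column player's mixing probability q:
  the row player's expected payoff from Up: q·6 + (1−q)·4 = 2q + 4
  the row player's expected payoff from Down: q·(-2) + (1−q)·6 = -8q + 6
  2q + 4 = -8q + 6  ⇒  10q = 2  ⇒  q = 1/5.
The value is the row player's expected payoff against this mix (using Up): (1/5)·6 + (4/5)·4 = 22/5.

v = 22/5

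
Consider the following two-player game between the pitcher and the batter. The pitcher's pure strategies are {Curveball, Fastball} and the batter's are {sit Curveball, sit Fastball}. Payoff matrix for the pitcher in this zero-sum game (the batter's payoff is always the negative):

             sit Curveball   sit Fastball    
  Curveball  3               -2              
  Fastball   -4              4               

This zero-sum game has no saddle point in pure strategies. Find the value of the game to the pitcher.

The batter's mix must leave the pitcher indifferent between Curveball and Fastball.
  the pitcher's expected payoff from Curveball: q·3 + (1−q)·(-2) = 5q - 2
  the pitcher's expected payoff from Fastball: q·(-4) + (1−q)·4 = -8q + 4
  5q - 2 = -8q + 4  ⇒  13q = 6  ⇒  q = 6/13.
The value is the pitcher's expected payoff against this mix (using Curveball): (6/13)·3 + (7/13)·(-2) = 4/13.

v = 4/13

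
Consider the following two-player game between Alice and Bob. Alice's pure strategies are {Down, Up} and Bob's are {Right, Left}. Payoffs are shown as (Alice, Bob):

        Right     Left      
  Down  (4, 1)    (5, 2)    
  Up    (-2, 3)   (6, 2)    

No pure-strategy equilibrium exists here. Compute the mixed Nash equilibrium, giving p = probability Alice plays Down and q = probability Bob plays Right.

p = 1/2, q = 1/7

Bob's indifference between Right and Left determines Alice's mixing probability p:
  Bob's expected payoff from Right: p·1 + (1−p)·3 = -2p + 3
  Bob's expected payoff from Left: p·2 + (1−p)·2 = 2
  -2p + 3 = 2  ⇒  -2p = -1  ⇒  p = 1/2.
Bob's mix must leave Alice indifferent between Down and Up.
  Alice's expected payoff from Down: q·4 + (1−q)·5 = -q + 5
  Alice's expected payoff from Up: q·(-2) + (1−q)·6 = -8q + 6
  -q + 5 = -8q + 6  ⇒  7q = 1  ⇒  q = 1/7.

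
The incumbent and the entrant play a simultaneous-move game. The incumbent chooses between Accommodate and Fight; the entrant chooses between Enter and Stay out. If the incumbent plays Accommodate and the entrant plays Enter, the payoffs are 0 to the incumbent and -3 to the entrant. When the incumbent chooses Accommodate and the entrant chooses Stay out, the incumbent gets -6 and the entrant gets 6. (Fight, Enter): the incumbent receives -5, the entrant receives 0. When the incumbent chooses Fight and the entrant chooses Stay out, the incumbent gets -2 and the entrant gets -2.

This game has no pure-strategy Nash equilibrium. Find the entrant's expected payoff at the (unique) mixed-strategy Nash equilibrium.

-6/11

Set the entrant's expected payoff from Enter equal to that from Stay out:
  the entrant's payoff to Enter: p·(-3) + (1−p)·0 = -3p
  the entrant's payoff to Stay out: p·6 + (1−p)·(-2) = 8p - 2
  -3p = 8p - 2  ⇒  -11p = -2  ⇒  p = 2/11.
At equilibrium the entrant is indifferent across columns, so the entrant's payoff equals the payoff from Enter: (2/11)·(-3) + (9/11)·0 = -6/11.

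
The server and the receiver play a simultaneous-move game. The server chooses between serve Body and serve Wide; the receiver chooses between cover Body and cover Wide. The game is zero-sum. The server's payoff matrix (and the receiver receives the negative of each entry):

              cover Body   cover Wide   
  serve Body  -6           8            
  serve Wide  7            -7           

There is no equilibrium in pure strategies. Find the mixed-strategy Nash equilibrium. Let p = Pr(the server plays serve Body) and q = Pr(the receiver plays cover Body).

In a mixed equilibrium the receiver is indifferent between cover Body and cover Wide; this condition fixes p.
  the receiver's payoff to cover Body: p·6 + (1−p)·(-7) = 13p - 7
  the receiver's payoff to cover Wide: p·(-8) + (1−p)·7 = -15p + 7
  13p - 7 = -15p + 7  ⇒  28p = 14  ⇒  p = 1/2.
The receiver's mix must leave the server indifferent between serve Body and serve Wide.
  the server's payoff from serve Body: q·(-6) + (1−q)·8 = -14q + 8
  the server's payoff from serve Wide: q·7 + (1−q)·(-7) = 14q - 7
  -14q + 8 = 14q - 7  ⇒  -28q = -15  ⇒  q = 15/28.

p = 1/2, q = 15/28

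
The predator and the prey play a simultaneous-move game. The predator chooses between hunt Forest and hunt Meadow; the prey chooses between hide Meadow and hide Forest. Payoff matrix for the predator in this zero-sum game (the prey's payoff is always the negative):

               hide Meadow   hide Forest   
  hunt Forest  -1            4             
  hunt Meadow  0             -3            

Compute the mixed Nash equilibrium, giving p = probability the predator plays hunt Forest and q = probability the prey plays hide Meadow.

For the prey to be willing to mix, the prey must be indifferent between hide Meadow and hide Forest, which pins down the predator's mix.
  the prey's expected payoff from hide Meadow: p·1 + (1−p)·0 = p
  the prey's expected payoff from hide Forest: p·(-4) + (1−p)·3 = -7p + 3
  p = -7p + 3  ⇒  8p = 3  ⇒  p = 3/8.
In a mixed equilibrium the predator is indifferent between hunt Forest and hunt Meadow; this condition fixes q.
  the predator's payoff from hunt Forest: q·(-1) + (1−q)·4 = -5q + 4
  the predator's payoff from hunt Meadow: q·0 + (1−q)·(-3) = 3q - 3
  -5q + 4 = 3q - 3  ⇒  -8q = -7  ⇒  q = 7/8.

p = 3/8, q = 7/8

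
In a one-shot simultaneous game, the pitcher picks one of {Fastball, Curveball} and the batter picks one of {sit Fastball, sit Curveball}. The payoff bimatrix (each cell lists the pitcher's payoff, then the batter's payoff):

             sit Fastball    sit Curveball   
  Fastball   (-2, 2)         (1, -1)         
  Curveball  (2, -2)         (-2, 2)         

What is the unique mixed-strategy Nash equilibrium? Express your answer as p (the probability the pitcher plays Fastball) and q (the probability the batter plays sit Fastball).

The pitcher's mix must leave the batter indifferent between sit Fastball and sit Curveball.
  the batter's payoff from sit Fastball: p·2 + (1−p)·(-2) = 4p - 2
  the batter's payoff from sit Curveball: p·(-1) + (1−p)·2 = -3p + 2
  4p - 2 = -3p + 2  ⇒  7p = 4  ⇒  p = 4/7.
Set the pitcher's expected payoff from Fastball equal to that from Curveball:
  the pitcher's payoff to Fastball: q·(-2) + (1−q)·1 = -3q + 1
  the pitcher's payoff to Curveball: q·2 + (1−q)·(-2) = 4q - 2
  -3q + 1 = 4q - 2  ⇒  -7q = -3  ⇒  q = 3/7.

p = 4/7, q = 3/7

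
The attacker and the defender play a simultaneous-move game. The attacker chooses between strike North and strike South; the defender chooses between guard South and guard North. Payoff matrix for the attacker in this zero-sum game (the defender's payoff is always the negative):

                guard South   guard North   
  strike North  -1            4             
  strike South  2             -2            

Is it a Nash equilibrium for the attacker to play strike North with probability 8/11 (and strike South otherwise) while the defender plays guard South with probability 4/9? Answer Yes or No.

Given the attacker's mix p = 8/11, the defender's payoff from guard South is 2/11 but from guard North is -26/11. The defender strictly prefers guard South, so the defender would not mix.
So the proposed profile is not a Nash equilibrium.

No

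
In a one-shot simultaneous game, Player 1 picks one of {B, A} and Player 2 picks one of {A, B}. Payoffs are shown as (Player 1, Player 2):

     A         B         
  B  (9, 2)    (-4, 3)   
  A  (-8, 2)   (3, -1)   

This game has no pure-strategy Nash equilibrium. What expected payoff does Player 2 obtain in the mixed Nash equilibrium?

Set Player 2's expected payoff from A equal to that from B:
  Player 2's payoff to A: p·2 + (1−p)·2 = 2
  Player 2's payoff to B: p·3 + (1−p)·(-1) = 4p - 1
  2 = 4p - 1  ⇒  -4p = -3  ⇒  p = 3/4.
At equilibrium Player 2 is indifferent across columns, so Player 2's payoff equals the payoff from A: (3/4)·2 + (1/4)·2 = 2.

2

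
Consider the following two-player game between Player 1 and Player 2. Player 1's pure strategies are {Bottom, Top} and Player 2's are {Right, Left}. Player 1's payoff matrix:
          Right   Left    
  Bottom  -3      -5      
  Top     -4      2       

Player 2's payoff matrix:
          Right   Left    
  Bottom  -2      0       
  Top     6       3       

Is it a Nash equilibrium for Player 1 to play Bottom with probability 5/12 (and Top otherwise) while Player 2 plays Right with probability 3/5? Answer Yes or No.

Given Player 1's mix p = 5/12, Player 2's payoff from Right is 8/3 but from Left is 7/4. Player 2 strictly prefers Right, so Player 2 would not mix.
So the proposed profile is not a Nash equilibrium.

No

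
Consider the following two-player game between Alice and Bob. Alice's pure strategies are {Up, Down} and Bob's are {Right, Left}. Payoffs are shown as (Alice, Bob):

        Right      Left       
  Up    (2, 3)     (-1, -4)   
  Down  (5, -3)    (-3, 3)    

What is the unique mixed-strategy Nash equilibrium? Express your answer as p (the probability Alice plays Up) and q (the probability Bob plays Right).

p = 6/13, q = 2/5

Set Bob's expected payoff from Right equal to that from Left:
  Bob's expected payoff from Right: p·3 + (1−p)·(-3) = 6p - 3
  Bob's expected payoff from Left: p·(-4) + (1−p)·3 = -7p + 3
  6p - 3 = -7p + 3  ⇒  13p = 6  ⇒  p = 6/13.
For Alice to be willing to mix, Alice must be indifferent between Up and Down, which pins down Bob's mix.
  Alice's expected payoff from Up: q·2 + (1−q)·(-1) = 3q - 1
  Alice's expected payoff from Down: q·5 + (1−q)·(-3) = 8q - 3
  3q - 1 = 8q - 3  ⇒  -5q = -2  ⇒  q = 2/5.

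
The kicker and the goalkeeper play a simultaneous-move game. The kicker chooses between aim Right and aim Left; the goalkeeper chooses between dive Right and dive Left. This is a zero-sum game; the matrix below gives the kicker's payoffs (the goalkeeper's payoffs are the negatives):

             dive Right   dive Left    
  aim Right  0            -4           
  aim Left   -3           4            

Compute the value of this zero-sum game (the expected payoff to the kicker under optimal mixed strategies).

The goalkeeper's mix must leave the kicker indifferent between aim Right and aim Left.
  the kicker's payoff to aim Right: q·0 + (1−q)·(-4) = 4q - 4
  the kicker's payoff to aim Left: q·(-3) + (1−q)·4 = -7q + 4
  4q - 4 = -7q + 4  ⇒  11q = 8  ⇒  q = 8/11.
The value is the kicker's expected payoff against this mix (using aim Right): (8/11)·0 + (3/11)·(-4) = -12/11.

v = -12/11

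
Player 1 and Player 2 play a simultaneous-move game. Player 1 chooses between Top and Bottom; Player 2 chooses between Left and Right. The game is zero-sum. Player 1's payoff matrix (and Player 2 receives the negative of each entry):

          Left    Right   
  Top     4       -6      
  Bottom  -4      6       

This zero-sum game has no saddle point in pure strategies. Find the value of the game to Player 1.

v = 0

In a mixed equilibrium Player 1 is indifferent between Top and Bottom; this condition fixes q.
  Player 1's expected payoff from Top: q·4 + (1−q)·(-6) = 10q - 6
  Player 1's expected payoff from Bottom: q·(-4) + (1−q)·6 = -10q + 6
  10q - 6 = -10q + 6  ⇒  20q = 12  ⇒  q = 3/5.
The value is Player 1's expected payoff against this mix (using Top): (3/5)·4 + (2/5)·(-6) = 0.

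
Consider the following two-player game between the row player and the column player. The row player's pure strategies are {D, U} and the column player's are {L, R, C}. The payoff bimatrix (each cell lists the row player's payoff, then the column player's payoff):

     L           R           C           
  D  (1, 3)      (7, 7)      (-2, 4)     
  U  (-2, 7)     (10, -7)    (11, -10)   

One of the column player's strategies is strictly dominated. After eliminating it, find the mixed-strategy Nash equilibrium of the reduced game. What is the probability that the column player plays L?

q = 1/2

The column player's strategy C is strictly dominated by R: 7 > 4 and -7 > -10. Eliminate C.
In a mixed equilibrium the row player is indifferent between D and U; this condition fixes q.
  the row player's payoff to D: q·1 + (1−q)·7 = -6q + 7
  the row player's payoff to U: q·(-2) + (1−q)·10 = -12q + 10
  -6q + 7 = -12q + 10  ⇒  6q = 3  ⇒  q = 1/2.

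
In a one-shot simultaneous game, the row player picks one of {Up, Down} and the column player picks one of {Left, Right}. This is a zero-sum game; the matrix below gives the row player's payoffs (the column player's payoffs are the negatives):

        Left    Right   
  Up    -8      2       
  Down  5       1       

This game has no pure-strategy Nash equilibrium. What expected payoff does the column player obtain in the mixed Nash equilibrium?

Set the column player's expected payoff from Left equal to that from Right:
  the column player's expected payoff from Left: p·8 + (1−p)·(-5) = 13p - 5
  the column player's expected payoff from Right: p·(-2) + (1−p)·(-1) = -p - 1
  13p - 5 = -p - 1  ⇒  14p = 4  ⇒  p = 2/7.
At equilibrium the column player is indifferent across columns, so the column player's payoff equals the payoff from Left: (2/7)·8 + (5/7)·(-5) = -9/7.

-9/7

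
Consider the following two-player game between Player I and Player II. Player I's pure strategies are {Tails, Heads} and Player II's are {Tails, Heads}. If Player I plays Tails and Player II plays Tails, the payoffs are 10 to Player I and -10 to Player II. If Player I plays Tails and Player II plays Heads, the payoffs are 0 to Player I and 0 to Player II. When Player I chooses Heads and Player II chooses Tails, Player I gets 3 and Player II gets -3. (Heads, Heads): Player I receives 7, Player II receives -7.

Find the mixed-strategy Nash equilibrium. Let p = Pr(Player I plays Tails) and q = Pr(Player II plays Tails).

p = 2/7, q = 1/2

For Player II to be willing to mix, Player II must be indifferent between Tails and Heads, which pins down Player I's mix.
  Player II's payoff from Tails: p·(-10) + (1−p)·(-3) = -7p - 3
  Player II's payoff from Heads: p·0 + (1−p)·(-7) = 7p - 7
  -7p - 3 = 7p - 7  ⇒  -14p = -4  ⇒  p = 2/7.
Set Player I's expected payoff from Tails equal to that from Heads:
  Player I's expected payoff from Tails: q·10 + (1−q)·0 = 10q
  Player I's expected payoff from Heads: q·3 + (1−q)·7 = -4q + 7
  10q = -4q + 7  ⇒  14q = 7  ⇒  q = 1/2.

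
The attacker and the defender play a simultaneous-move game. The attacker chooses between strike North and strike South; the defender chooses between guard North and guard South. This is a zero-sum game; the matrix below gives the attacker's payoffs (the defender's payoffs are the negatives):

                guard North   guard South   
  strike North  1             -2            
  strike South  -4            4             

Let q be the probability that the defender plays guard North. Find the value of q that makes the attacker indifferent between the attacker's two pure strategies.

q = 6/11

Set the attacker's expected payoff from strike North equal to that from strike South:
  the attacker's payoff from strike North: q·1 + (1−q)·(-2) = 3q - 2
  the attacker's payoff from strike South: q·(-4) + (1−q)·4 = -8q + 4
  3q - 2 = -8q + 4  ⇒  11q = 6  ⇒  q = 6/11.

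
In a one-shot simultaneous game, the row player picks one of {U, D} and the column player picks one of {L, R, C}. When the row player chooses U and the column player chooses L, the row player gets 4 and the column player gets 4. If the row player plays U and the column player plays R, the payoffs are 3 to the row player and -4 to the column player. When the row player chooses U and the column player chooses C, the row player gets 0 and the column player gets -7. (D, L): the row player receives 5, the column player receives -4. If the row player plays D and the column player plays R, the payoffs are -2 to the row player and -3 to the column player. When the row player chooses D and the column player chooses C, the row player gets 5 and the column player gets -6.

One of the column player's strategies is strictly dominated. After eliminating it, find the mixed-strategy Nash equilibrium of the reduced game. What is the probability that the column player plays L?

q = 5/6

The column player's strategy C is strictly dominated by R: -4 > -7 and -3 > -6. Eliminate C.
For the row player to be willing to mix, the row player must be indifferent between U and D, which pins down the column player's mix.
  the row player's expected payoff from U: q·4 + (1−q)·3 = q + 3
  the row player's expected payoff from D: q·5 + (1−q)·(-2) = 7q - 2
  q + 3 = 7q - 2  ⇒  -6q = -5  ⇒  q = 5/6.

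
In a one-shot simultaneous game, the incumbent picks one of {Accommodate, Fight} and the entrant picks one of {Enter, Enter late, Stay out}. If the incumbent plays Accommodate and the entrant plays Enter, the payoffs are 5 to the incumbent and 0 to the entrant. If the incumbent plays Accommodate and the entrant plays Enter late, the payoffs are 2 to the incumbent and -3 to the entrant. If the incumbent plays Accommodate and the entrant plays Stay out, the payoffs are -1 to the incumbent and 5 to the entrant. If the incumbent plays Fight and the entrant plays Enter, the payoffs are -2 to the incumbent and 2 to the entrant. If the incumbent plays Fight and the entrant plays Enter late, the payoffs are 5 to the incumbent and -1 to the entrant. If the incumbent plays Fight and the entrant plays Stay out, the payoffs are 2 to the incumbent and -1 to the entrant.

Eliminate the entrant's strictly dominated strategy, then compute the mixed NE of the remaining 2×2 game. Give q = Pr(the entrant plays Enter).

The entrant's strategy Enter late is strictly dominated by Enter: 0 > -3 and 2 > -1. Eliminate Enter late.
For the incumbent to be willing to mix, the incumbent must be indifferent between Accommodate and Fight, which pins down the entrant's mix.
  the incumbent's payoff from Accommodate: q·5 + (1−q)·(-1) = 6q - 1
  the incumbent's payoff from Fight: q·(-2) + (1−q)·2 = -4q + 2
  6q - 1 = -4q + 2  ⇒  10q = 3  ⇒  q = 3/10.

q = 3/10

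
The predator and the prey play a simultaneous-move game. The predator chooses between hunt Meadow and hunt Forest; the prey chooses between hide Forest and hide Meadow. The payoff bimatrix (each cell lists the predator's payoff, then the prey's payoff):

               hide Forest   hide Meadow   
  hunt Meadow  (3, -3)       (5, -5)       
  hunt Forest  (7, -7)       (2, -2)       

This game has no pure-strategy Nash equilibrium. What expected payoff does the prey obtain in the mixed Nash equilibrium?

In a mixed equilibrium the prey is indifferent between hide Forest and hide Meadow; this condition fixes p.
  the prey's payoff from hide Forest: p·(-3) + (1−p)·(-7) = 4p - 7
  the prey's payoff from hide Meadow: p·(-5) + (1−p)·(-2) = -3p - 2
  4p - 7 = -3p - 2  ⇒  7p = 5  ⇒  p = 5/7.
At equilibrium the prey is indifferent across columns, so the prey's payoff equals the payoff from hide Forest: (5/7)·(-3) + (2/7)·(-7) = -29/7.

-29/7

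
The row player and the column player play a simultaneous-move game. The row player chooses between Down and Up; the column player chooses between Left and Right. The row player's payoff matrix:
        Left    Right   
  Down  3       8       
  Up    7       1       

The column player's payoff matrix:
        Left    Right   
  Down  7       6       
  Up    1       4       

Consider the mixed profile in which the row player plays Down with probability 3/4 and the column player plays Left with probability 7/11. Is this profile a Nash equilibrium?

Check the column player's indifference given the row player's mix p = 3/4:
  payoff from Left = 11/2; payoff from Right = 11/2 — equal.
Check the row player's indifference given the column player's mix q = 7/11:
  payoff from Down = 53/11; payoff from Up = 53/11 — equal.
Both players are indifferent, so neither can profitably deviate.

Yes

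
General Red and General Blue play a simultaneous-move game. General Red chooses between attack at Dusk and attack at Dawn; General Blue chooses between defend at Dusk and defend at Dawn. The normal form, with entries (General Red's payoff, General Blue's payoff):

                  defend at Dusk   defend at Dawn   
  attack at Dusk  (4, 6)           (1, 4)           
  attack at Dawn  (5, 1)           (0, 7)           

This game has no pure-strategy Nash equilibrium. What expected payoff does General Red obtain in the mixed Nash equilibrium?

General Red's indifference between attack at Dusk and attack at Dawn determines General Blue's mixing probability q:
  General Red's payoff from attack at Dusk: q·4 + (1−q)·1 = 3q + 1
  General Red's payoff from attack at Dawn: q·5 + (1−q)·0 = 5q
  3q + 1 = 5q  ⇒  -2q = -1  ⇒  q = 1/2.
At equilibrium General Red is indifferent across rows, so General Red's payoff equals the payoff from attack at Dusk: (1/2)·4 + (1/2)·1 = 5/2.

5/2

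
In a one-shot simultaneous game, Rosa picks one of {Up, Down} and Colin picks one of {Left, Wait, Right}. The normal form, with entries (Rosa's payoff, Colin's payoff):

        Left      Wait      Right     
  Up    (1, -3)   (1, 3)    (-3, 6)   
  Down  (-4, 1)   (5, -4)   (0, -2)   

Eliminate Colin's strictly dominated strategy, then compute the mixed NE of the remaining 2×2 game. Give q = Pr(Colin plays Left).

q = 3/8

Colin's strategy Wait is strictly dominated by Right: 6 > 3 and -2 > -4. Eliminate Wait.
Colin's mix must leave Rosa indifferent between Up and Down.
  Rosa's payoff from Up: q·1 + (1−q)·(-3) = 4q - 3
  Rosa's payoff from Down: q·(-4) + (1−q)·0 = -4q
  4q - 3 = -4q  ⇒  8q = 3  ⇒  q = 3/8.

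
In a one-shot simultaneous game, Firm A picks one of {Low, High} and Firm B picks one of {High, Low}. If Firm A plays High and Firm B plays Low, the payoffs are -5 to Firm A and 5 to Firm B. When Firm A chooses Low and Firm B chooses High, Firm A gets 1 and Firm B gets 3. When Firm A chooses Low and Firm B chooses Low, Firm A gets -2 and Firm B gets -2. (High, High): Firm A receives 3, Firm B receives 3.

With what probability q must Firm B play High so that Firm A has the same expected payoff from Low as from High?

q = 3/5

Firm B's mix must leave Firm A indifferent between Low and High.
  Firm A's payoff to Low: q·1 + (1−q)·(-2) = 3q - 2
  Firm A's payoff to High: q·3 + (1−q)·(-5) = 8q - 5
  3q - 2 = 8q - 5  ⇒  -5q = -3  ⇒  q = 3/5.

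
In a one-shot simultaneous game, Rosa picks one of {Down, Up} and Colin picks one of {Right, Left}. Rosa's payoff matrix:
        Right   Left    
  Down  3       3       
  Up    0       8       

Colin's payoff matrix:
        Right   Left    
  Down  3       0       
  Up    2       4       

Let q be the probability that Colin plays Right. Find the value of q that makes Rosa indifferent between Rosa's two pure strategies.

q = 5/8

Set Rosa's expected payoff from Down equal to that from Up:
  Rosa's expected payoff from Down: q·3 + (1−q)·3 = 3
  Rosa's expected payoff from Up: q·0 + (1−q)·8 = -8q + 8
  3 = -8q + 8  ⇒  8q = 5  ⇒  q = 5/8.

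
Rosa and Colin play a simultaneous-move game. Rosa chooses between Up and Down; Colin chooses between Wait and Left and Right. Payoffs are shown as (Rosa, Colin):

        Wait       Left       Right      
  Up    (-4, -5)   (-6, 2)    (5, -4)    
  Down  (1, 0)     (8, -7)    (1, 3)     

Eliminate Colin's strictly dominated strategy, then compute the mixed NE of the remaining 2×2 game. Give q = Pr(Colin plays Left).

q = 2/9

Colin's strategy Wait is strictly dominated by Right: -4 > -5 and 3 > 0. Eliminate Wait.
In a mixed equilibrium Rosa is indifferent between Up and Down; this condition fixes q.
  Rosa's payoff from Up: q·(-6) + (1−q)·5 = -11q + 5
  Rosa's payoff from Down: q·8 + (1−q)·1 = 7q + 1
  -11q + 5 = 7q + 1  ⇒  -18q = -4  ⇒  q = 2/9.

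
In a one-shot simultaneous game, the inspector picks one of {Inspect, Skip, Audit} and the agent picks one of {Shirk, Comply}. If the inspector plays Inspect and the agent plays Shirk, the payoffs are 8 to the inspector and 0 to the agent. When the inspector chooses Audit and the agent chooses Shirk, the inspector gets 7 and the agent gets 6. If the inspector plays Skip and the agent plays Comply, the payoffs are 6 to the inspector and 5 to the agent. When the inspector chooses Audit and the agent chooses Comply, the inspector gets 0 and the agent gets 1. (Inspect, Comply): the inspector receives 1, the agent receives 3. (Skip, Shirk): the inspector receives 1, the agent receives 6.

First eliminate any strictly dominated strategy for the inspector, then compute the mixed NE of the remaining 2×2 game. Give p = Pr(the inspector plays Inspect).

The inspector's strategy Audit is strictly dominated by Inspect: 8 > 7 and 1 > 0. Eliminate Audit.
For the agent to be willing to mix, the agent must be indifferent between Shirk and Comply, which pins down the inspector's mix.
  the agent's payoff from Shirk: p·0 + (1−p)·6 = -6p + 6
  the agent's payoff from Comply: p·3 + (1−p)·5 = -2p + 5
  -6p + 6 = -2p + 5  ⇒  -4p = -1  ⇒  p = 1/4.

p = 1/4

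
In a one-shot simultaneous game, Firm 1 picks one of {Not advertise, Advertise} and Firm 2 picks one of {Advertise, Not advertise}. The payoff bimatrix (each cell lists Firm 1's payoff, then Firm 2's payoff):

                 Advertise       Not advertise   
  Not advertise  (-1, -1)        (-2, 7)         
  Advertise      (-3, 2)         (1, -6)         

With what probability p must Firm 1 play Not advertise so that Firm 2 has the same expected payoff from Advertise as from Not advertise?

For Firm 2 to be willing to mix, Firm 2 must be indifferent between Advertise and Not advertise, which pins down Firm 1's mix.
  Firm 2's expected payoff from Advertise: p·(-1) + (1−p)·2 = -3p + 2
  Firm 2's expected payoff from Not advertise: p·7 + (1−p)·(-6) = 13p - 6
  -3p + 2 = 13p - 6  ⇒  -16p = -8  ⇒  p = 1/2.

p = 1/2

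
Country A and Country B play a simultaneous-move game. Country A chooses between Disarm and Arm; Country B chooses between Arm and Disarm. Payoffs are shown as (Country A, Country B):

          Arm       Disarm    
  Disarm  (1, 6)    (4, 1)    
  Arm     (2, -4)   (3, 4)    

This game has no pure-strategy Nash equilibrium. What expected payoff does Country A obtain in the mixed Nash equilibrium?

5/2

Set Country A's expected payoff from Disarm equal to that from Arm:
  Country A's expected payoff from Disarm: q·1 + (1−q)·4 = -3q + 4
  Country A's expected payoff from Arm: q·2 + (1−q)·3 = -q + 3
  -3q + 4 = -q + 3  ⇒  -2q = -1  ⇒  q = 1/2.
At equilibrium Country A is indifferent across rows, so Country A's payoff equals the payoff from Disarm: (1/2)·1 + (1/2)·4 = 5/2.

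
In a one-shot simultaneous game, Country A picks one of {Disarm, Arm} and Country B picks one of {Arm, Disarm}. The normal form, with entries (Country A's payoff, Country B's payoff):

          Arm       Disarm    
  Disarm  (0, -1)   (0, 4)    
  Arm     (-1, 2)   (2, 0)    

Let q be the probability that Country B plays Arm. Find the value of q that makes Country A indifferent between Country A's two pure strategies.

Country A's indifference between Disarm and Arm determines Country B's mixing probability q:
  Country A's expected payoff from Disarm: q·0 + (1−q)·0 = 0
  Country A's expected payoff from Arm: q·(-1) + (1−q)·2 = -3q + 2
  0 = -3q + 2  ⇒  3q = 2  ⇒  q = 2/3.

q = 2/3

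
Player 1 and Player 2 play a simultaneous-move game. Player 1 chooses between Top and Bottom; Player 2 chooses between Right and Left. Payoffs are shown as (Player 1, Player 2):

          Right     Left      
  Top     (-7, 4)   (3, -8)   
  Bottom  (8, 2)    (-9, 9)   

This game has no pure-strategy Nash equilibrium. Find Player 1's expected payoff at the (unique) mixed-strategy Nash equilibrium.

Player 1's indifference between Top and Bottom determines Player 2's mixing probability q:
  Player 1's expected payoff from Top: q·(-7) + (1−q)·3 = -10q + 3
  Player 1's expected payoff from Bottom: q·8 + (1−q)·(-9) = 17q - 9
  -10q + 3 = 17q - 9  ⇒  -27q = -12  ⇒  q = 4/9.
At equilibrium Player 1 is indifferent across rows, so Player 1's payoff equals the payoff from Top: (4/9)·(-7) + (5/9)·3 = -13/9.

-13/9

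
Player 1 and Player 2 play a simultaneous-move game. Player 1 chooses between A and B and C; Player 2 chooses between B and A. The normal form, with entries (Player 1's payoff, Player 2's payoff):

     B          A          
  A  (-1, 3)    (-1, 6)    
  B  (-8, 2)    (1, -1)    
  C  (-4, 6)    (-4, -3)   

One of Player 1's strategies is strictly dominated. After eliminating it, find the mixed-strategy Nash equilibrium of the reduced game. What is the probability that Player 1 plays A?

p = 1/2

Player 1's strategy C is strictly dominated by A: -1 > -4 and -1 > -4. Eliminate C.
Set Player 2's expected payoff from B equal to that from A:
  Player 2's expected payoff from B: p·3 + (1−p)·2 = p + 2
  Player 2's expected payoff from A: p·6 + (1−p)·(-1) = 7p - 1
  p + 2 = 7p - 1  ⇒  -6p = -3  ⇒  p = 1/2.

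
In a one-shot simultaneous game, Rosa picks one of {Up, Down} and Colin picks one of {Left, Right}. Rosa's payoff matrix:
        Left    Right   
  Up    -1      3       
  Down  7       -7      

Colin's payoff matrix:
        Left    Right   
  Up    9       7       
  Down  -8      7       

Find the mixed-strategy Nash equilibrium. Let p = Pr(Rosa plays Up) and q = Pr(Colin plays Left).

Colin's indifference between Left and Right determines Rosa's mixing probability p:
  Colin's payoff to Left: p·9 + (1−p)·(-8) = 17p - 8
  Colin's payoff to Right: p·7 + (1−p)·7 = 7
  17p - 8 = 7  ⇒  17p = 15  ⇒  p = 15/17.
For Rosa to be willing to mix, Rosa must be indifferent between Up and Down, which pins down Colin's mix.
  Rosa's payoff to Up: q·(-1) + (1−q)·3 = -4q + 3
  Rosa's payoff to Down: q·7 + (1−q)·(-7) = 14q - 7
  -4q + 3 = 14q - 7  ⇒  -18q = -10  ⇒  q = 5/9.

p = 15/17, q = 5/9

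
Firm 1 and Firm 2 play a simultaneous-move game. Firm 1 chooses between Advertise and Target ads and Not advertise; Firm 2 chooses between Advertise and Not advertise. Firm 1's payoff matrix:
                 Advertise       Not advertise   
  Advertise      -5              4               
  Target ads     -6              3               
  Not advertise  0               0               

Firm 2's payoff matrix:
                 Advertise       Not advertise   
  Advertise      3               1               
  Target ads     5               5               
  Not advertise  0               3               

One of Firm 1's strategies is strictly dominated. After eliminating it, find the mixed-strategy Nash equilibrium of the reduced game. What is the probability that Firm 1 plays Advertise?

p = 3/5

Firm 1's strategy Target ads is strictly dominated by Advertise: -5 > -6 and 4 > 3. Eliminate Target ads.
Firm 1's mix must leave Firm 2 indifferent between Advertise and Not advertise.
  Firm 2's payoff from Advertise: p·3 + (1−p)·0 = 3p
  Firm 2's payoff from Not advertise: p·1 + (1−p)·3 = -2p + 3
  3p = -2p + 3  ⇒  5p = 3  ⇒  p = 3/5.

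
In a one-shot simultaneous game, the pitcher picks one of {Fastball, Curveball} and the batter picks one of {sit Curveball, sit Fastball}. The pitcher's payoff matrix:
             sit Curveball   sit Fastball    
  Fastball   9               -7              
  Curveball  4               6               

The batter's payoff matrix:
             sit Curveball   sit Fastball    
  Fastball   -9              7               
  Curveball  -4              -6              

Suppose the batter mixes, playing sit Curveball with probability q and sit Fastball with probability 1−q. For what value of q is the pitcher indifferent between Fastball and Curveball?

In a mixed equilibrium the pitcher is indifferent between Fastball and Curveball; this condition fixes q.
  the pitcher's expected payoff from Fastball: q·9 + (1−q)·(-7) = 16q - 7
  the pitcher's expected payoff from Curveball: q·4 + (1−q)·6 = -2q + 6
  16q - 7 = -2q + 6  ⇒  18q = 13  ⇒  q = 13/18.

q = 13/18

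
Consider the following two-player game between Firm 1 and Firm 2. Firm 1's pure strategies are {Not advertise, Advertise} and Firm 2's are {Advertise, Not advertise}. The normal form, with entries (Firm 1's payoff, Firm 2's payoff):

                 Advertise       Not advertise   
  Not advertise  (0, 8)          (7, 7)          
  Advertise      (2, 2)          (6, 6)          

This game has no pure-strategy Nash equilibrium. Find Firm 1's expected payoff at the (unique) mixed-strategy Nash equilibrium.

In a mixed equilibrium Firm 1 is indifferent between Not advertise and Advertise; this condition fixes q.
  Firm 1's payoff to Not advertise: q·0 + (1−q)·7 = -7q + 7
  Firm 1's payoff to Advertise: q·2 + (1−q)·6 = -4q + 6
  -7q + 7 = -4q + 6  ⇒  -3q = -1  ⇒  q = 1/3.
At equilibrium Firm 1 is indifferent across rows, so Firm 1's payoff equals the payoff from Not advertise: (1/3)·0 + (2/3)·7 = 14/3.

14/3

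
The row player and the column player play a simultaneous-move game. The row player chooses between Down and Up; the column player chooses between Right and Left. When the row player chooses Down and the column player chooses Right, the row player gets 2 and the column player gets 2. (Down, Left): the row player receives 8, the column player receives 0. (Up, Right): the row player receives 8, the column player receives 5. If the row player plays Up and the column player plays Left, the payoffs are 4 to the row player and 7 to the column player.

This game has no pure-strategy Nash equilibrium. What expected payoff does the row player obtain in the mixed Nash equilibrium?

Set the row player's expected payoff from Down equal to that from Up:
  the row player's payoff to Down: q·2 + (1−q)·8 = -6q + 8
  the row player's payoff to Up: q·8 + (1−q)·4 = 4q + 4
  -6q + 8 = 4q + 4  ⇒  -10q = -4  ⇒  q = 2/5.
At equilibrium the row player is indifferent across rows, so the row player's payoff equals the payoff from Down: (2/5)·2 + (3/5)·8 = 28/5.

28/5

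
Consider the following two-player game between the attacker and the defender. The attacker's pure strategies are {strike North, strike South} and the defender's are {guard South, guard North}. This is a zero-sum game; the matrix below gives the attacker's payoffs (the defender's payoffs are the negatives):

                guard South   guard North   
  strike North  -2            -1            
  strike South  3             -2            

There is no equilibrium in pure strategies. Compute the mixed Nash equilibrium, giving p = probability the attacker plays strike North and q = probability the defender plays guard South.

p = 5/6, q = 1/6

In a mixed equilibrium the defender is indifferent between guard South and guard North; this condition fixes p.
  the defender's payoff from guard South: p·2 + (1−p)·(-3) = 5p - 3
  the defender's payoff from guard North: p·1 + (1−p)·2 = -p + 2
  5p - 3 = -p + 2  ⇒  6p = 5  ⇒  p = 5/6.
Set the attacker's expected payoff from strike North equal to that from strike South:
  the attacker's expected payoff from strike North: q·(-2) + (1−q)·(-1) = -q - 1
  the attacker's expected payoff from strike South: q·3 + (1−q)·(-2) = 5q - 2
  -q - 1 = 5q - 2  ⇒  -6q = -1  ⇒  q = 1/6.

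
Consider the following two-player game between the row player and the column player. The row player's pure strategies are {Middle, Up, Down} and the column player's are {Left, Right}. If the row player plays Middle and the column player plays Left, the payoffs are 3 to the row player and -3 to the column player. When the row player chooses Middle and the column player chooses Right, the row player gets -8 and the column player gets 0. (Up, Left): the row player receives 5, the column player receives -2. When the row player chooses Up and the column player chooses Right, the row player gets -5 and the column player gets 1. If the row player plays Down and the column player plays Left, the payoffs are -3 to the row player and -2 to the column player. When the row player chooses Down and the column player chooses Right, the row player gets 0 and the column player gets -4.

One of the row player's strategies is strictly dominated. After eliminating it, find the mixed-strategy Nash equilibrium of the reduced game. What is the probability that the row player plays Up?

The row player's strategy Middle is strictly dominated by Up: 5 > 3 and -5 > -8. Eliminate Middle.
The column player's indifference between Left and Right determines the row player's mixing probability p:
  the column player's expected payoff from Left: p·(-2) + (1−p)·(-2) = -2
  the column player's expected payoff from Right: p·1 + (1−p)·(-4) = 5p - 4
  -2 = 5p - 4  ⇒  -5p = -2  ⇒  p = 2/5.

p = 2/5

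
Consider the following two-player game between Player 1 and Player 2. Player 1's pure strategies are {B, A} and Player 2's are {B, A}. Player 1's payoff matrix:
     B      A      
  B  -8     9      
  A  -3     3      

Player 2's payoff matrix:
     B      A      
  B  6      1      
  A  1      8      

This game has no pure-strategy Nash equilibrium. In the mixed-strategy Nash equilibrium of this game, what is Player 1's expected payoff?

Player 1's indifference between B and A determines Player 2's mixing probability q:
  Player 1's expected payoff from B: q·(-8) + (1−q)·9 = -17q + 9
  Player 1's expected payoff from A: q·(-3) + (1−q)·3 = -6q + 3
  -17q + 9 = -6q + 3  ⇒  -11q = -6  ⇒  q = 6/11.
At equilibrium Player 1 is indifferent across rows, so Player 1's payoff equals the payoff from B: (6/11)·(-8) + (5/11)·9 = -3/11.

-3/11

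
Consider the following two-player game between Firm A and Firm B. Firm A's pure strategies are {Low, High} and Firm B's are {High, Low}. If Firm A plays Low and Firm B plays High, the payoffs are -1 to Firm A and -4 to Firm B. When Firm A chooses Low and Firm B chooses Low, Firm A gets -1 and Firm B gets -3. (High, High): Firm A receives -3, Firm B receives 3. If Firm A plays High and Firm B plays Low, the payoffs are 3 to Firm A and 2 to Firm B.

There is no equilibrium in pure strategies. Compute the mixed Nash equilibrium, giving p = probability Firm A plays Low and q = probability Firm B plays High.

p = 1/2, q = 2/3

In a mixed equilibrium Firm B is indifferent between High and Low; this condition fixes p.
  Firm B's payoff to High: p·(-4) + (1−p)·3 = -7p + 3
  Firm B's payoff to Low: p·(-3) + (1−p)·2 = -5p + 2
  -7p + 3 = -5p + 2  ⇒  -2p = -1  ⇒  p = 1/2.
In a mixed equilibrium Firm A is indifferent between Low and High; this condition fixes q.
  Firm A's payoff to Low: q·(-1) + (1−q)·(-1) = -1
  Firm A's payoff to High: q·(-3) + (1−q)·3 = -6q + 3
  -1 = -6q + 3  ⇒  6q = 4  ⇒  q = 2/3.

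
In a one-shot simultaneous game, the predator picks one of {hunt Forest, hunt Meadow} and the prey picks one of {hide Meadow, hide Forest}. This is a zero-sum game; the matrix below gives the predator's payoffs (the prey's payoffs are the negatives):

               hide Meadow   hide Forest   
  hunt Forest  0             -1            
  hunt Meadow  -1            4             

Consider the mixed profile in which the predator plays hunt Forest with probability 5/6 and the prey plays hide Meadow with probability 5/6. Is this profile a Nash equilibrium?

Yes

Check the prey's indifference given the predator's mix p = 5/6:
  payoff from hide Meadow = 1/6; payoff from hide Forest = 1/6 — equal.
Check the predator's indifference given the prey's mix q = 5/6:
  payoff from hunt Forest = -1/6; payoff from hunt Meadow = -1/6 — equal.
Both players are indifferent, so neither can profitably deviate.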